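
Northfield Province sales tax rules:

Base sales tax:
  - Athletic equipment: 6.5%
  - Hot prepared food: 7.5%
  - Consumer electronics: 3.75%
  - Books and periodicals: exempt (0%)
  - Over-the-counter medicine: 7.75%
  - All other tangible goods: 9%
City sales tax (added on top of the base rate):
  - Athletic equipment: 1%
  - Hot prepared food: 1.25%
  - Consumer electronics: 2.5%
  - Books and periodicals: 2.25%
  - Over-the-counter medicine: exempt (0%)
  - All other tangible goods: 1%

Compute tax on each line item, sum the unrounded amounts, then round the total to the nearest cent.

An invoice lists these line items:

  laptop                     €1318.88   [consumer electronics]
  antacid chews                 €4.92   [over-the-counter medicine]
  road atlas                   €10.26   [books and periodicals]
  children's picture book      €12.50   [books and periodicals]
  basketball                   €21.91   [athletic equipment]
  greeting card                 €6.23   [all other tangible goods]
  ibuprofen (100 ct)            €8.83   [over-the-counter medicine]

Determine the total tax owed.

Laptop €1318.88: consumer electronics → 3.75% + 2.5% city = 6.25% → €82.43
Antacid chews €4.92: over-the-counter medicine → 7.75% + 0% city = 7.75% → €0.3813
Road atlas €10.26: books and periodicals → 0% + 2.25% city = 2.25% → €0.23085
Children's picture book €12.50: books and periodicals → 0% + 2.25% city = 2.25% → €0.28125
Basketball €21.91: athletic equipment → 6.5% + 1% city = 7.5% → €1.64325
Greeting card €6.23: all other tangible goods → 9% + 1% city = 10% → €0.623
Ibuprofen (100 ct) €8.83: over-the-counter medicine → 7.75% + 0% city = 7.75% → €0.684325
Unrounded tax sum = €86.273975 → €86.27

€86.27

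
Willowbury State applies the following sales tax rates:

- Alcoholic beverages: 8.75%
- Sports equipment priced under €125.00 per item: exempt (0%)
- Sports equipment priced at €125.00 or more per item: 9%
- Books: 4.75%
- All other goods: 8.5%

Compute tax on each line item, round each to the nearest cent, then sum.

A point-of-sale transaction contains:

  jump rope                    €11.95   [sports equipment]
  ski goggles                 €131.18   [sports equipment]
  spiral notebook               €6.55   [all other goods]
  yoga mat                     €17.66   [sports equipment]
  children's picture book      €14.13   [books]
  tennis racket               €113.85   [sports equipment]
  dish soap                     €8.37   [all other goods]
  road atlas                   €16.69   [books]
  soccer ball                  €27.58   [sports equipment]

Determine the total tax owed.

€14.54

Jump rope €11.95: sports equipment, under €125.00 → 0% → €0.00
Ski goggles €131.18: sports equipment, €125.00 or more → 9% → €11.81
Spiral notebook €6.55: all other goods → 8.5% → €0.56
Yoga mat €17.66: sports equipment, under €125.00 → 0% → €0.00
Children's picture book €14.13: books → 4.75% → €0.67
Tennis racket €113.85: sports equipment, under €125.00 → 0% → €0.00
Dish soap €8.37: all other goods → 8.5% → €0.71
Road atlas €16.69: books → 4.75% → €0.79
Soccer ball €27.58: sports equipment, under €125.00 → 0% → €0.00
Total tax = €11.81 + €0.56 + €0.67 + €0.71 + €0.79 = €14.54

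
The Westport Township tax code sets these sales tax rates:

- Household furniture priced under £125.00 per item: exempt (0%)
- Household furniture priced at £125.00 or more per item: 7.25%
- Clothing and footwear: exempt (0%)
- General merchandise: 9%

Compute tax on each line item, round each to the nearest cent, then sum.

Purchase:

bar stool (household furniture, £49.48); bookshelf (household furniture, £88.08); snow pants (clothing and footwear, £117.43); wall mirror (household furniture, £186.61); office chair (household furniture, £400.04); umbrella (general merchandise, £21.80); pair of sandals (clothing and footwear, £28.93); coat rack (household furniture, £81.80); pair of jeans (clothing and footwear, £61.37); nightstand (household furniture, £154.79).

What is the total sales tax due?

Bar stool £49.48: household furniture, under £125.00 → 0% → £0.00
Bookshelf £88.08: household furniture, under £125.00 → 0% → £0.00
Snow pants £117.43: clothing and footwear → 0% → £0.00
Wall mirror £186.61: household furniture, £125.00 or more → 7.25% → £13.53
Office chair £400.04: household furniture, £125.00 or more → 7.25% → £29.00
Umbrella £21.80: general merchandise → 9% → £1.96
Pair of sandals £28.93: clothing and footwear → 0% → £0.00
Coat rack £81.80: household furniture, under £125.00 → 0% → £0.00
Pair of jeans £61.37: clothing and footwear → 0% → £0.00
Nightstand £154.79: household furniture, £125.00 or more → 7.25% → £11.22
Total tax = £13.53 + £29.00 + £1.96 + £11.22 = £55.71

£55.71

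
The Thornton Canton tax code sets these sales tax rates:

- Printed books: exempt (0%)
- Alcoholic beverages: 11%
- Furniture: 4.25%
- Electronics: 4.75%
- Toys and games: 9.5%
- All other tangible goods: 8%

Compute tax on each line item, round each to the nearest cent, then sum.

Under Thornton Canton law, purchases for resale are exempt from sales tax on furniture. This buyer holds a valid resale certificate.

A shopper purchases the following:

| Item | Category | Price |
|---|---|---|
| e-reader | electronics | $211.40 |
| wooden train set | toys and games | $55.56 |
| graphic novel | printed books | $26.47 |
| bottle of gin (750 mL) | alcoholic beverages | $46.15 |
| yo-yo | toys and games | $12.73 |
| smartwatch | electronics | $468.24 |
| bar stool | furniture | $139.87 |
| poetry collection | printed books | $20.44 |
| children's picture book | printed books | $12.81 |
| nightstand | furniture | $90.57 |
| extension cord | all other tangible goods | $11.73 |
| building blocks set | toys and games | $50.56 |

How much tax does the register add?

E-reader $211.40: electronics → 4.75% → $10.04
Wooden train set $55.56: toys and games → 9.5% → $5.28
Graphic novel $26.47: printed books → 0% → $0.00
Bottle of gin (750 mL) $46.15: alcoholic beverages → 11% → $5.08
Yo-yo $12.73: toys and games → 9.5% → $1.21
Smartwatch $468.24: electronics → 4.75% → $22.24
Bar stool $139.87: furniture, buyer-exempt → 0% → $0.00
Poetry collection $20.44: printed books → 0% → $0.00
Children's picture book $12.81: printed books → 0% → $0.00
Nightstand $90.57: furniture, buyer-exempt → 0% → $0.00
Extension cord $11.73: all other tangible goods → 8% → $0.94
Building blocks set $50.56: toys and games → 9.5% → $4.80
Total tax = $10.04 + $5.28 + $5.08 + $1.21 + $22.24 + $0.94 + $4.80 = $49.59

$49.59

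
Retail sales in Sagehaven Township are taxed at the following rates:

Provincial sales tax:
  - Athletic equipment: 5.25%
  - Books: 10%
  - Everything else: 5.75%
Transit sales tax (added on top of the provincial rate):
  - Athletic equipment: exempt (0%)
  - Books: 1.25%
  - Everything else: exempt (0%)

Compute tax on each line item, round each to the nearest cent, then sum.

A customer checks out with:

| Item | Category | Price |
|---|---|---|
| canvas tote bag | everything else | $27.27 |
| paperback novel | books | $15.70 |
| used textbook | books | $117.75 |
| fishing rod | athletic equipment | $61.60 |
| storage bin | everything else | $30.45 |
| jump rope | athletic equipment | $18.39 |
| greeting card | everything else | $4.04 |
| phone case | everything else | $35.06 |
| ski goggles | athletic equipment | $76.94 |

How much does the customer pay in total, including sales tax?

$416.03

Canvas tote bag $27.27: everything else → 5.75% + 0% transit = 5.75% → $1.57
Paperback novel $15.70: books → 10% + 1.25% transit = 11.25% → $1.77
Used textbook $117.75: books → 10% + 1.25% transit = 11.25% → $13.25
Fishing rod $61.60: athletic equipment → 5.25% + 0% transit = 5.25% → $3.23
Storage bin $30.45: everything else → 5.75% + 0% transit = 5.75% → $1.75
Jump rope $18.39: athletic equipment → 5.25% + 0% transit = 5.25% → $0.97
Greeting card $4.04: everything else → 5.75% + 0% transit = 5.75% → $0.23
Phone case $35.06: everything else → 5.75% + 0% transit = 5.75% → $2.02
Ski goggles $76.94: athletic equipment → 5.25% + 0% transit = 5.25% → $4.04
Subtotal = $387.20; tax = $28.83; total due = $416.03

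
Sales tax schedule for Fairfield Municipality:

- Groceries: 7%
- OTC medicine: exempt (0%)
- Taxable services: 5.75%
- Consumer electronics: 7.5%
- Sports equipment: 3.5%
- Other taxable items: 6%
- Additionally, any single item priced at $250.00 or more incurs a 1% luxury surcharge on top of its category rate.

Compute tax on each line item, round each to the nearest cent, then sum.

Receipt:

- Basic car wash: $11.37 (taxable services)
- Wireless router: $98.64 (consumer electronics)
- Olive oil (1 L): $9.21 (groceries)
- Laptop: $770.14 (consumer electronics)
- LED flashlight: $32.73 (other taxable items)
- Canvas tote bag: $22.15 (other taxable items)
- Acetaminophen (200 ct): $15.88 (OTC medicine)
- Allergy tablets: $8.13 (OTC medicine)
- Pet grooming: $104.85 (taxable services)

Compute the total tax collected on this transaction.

Basic car wash $11.37: taxable services → 5.75% → $0.65
Wireless router $98.64: consumer electronics → 7.5% → $7.40
Olive oil (1 L) $9.21: groceries → 7% → $0.64
Laptop $770.14: consumer electronics → 7.5% + 1% surcharge = 8.5% → $65.46
LED flashlight $32.73: other taxable items → 6% → $1.96
Canvas tote bag $22.15: other taxable items → 6% → $1.33
Acetaminophen (200 ct) $15.88: OTC medicine → 0% → $0.00
Allergy tablets $8.13: OTC medicine → 0% → $0.00
Pet grooming $104.85: taxable services → 5.75% → $6.03
Total tax = $0.65 + $7.40 + $0.64 + $65.46 + $1.96 + $1.33 + $6.03 = $83.47

$83.47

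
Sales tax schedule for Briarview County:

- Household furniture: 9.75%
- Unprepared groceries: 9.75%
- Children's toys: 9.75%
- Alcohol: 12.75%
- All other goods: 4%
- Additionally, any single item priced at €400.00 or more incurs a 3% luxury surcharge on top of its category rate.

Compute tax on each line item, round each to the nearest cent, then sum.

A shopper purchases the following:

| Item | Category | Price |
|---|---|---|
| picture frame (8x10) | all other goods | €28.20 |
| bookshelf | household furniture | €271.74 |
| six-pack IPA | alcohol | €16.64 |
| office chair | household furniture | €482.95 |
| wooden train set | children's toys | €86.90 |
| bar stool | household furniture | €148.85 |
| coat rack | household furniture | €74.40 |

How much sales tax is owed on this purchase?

€121.55

Picture frame (8x10) €28.20: all other goods → 4% → €1.13
Bookshelf €271.74: household furniture → 9.75% → €26.49
Six-pack IPA €16.64: alcohol → 12.75% → €2.12
Office chair €482.95: household furniture → 9.75% + 3% surcharge = 12.75% → €61.58
Wooden train set €86.90: children's toys → 9.75% → €8.47
Bar stool €148.85: household furniture → 9.75% → €14.51
Coat rack €74.40: household furniture → 9.75% → €7.25
Total tax = €1.13 + €26.49 + €2.12 + €61.58 + €8.47 + €14.51 + €7.25 = €121.55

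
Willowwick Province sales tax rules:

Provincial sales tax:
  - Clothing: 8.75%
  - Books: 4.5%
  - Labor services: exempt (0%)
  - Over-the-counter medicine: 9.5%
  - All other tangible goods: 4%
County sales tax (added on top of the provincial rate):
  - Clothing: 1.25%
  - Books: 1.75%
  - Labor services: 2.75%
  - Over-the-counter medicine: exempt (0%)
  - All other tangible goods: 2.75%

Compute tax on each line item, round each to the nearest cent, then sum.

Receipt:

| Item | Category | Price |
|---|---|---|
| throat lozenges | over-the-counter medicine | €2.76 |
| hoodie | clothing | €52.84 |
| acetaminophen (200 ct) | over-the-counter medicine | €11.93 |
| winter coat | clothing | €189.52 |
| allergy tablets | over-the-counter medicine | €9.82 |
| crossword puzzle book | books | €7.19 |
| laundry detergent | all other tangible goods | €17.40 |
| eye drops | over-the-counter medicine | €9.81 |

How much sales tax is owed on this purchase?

€29.10

Throat lozenges €2.76: over-the-counter medicine → 9.5% + 0% county = 9.5% → €0.26
Hoodie €52.84: clothing → 8.75% + 1.25% county = 10% → €5.28
Acetaminophen (200 ct) €11.93: over-the-counter medicine → 9.5% + 0% county = 9.5% → €1.13
Winter coat €189.52: clothing → 8.75% + 1.25% county = 10% → €18.95
Allergy tablets €9.82: over-the-counter medicine → 9.5% + 0% county = 9.5% → €0.93
Crossword puzzle book €7.19: books → 4.5% + 1.75% county = 6.25% → €0.45
Laundry detergent €17.40: all other tangible goods → 4% + 2.75% county = 6.75% → €1.17
Eye drops €9.81: over-the-counter medicine → 9.5% + 0% county = 9.5% → €0.93
Total tax = €0.26 + €5.28 + €1.13 + €18.95 + €0.93 + €0.45 + €1.17 + €0.93 = €29.10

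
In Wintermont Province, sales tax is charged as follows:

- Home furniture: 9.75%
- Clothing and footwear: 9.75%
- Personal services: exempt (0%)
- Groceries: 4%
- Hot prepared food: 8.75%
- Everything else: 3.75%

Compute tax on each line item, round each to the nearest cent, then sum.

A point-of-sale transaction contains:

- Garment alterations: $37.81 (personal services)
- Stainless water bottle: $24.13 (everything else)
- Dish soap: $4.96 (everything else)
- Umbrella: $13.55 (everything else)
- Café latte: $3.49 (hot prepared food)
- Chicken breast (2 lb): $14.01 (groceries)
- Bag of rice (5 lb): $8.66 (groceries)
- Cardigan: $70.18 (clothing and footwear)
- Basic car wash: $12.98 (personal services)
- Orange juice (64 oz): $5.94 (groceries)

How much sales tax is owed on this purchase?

$9.90

Garment alterations $37.81: personal services → 0% → $0.00
Stainless water bottle $24.13: everything else → 3.75% → $0.90
Dish soap $4.96: everything else → 3.75% → $0.19
Umbrella $13.55: everything else → 3.75% → $0.51
Café latte $3.49: hot prepared food → 8.75% → $0.31
Chicken breast (2 lb) $14.01: groceries → 4% → $0.56
Bag of rice (5 lb) $8.66: groceries → 4% → $0.35
Cardigan $70.18: clothing and footwear → 9.75% → $6.84
Basic car wash $12.98: personal services → 0% → $0.00
Orange juice (64 oz) $5.94: groceries → 4% → $0.24
Total tax = $0.90 + $0.19 + $0.51 + $0.31 + $0.56 + $0.35 + $6.84 + $0.24 = $9.90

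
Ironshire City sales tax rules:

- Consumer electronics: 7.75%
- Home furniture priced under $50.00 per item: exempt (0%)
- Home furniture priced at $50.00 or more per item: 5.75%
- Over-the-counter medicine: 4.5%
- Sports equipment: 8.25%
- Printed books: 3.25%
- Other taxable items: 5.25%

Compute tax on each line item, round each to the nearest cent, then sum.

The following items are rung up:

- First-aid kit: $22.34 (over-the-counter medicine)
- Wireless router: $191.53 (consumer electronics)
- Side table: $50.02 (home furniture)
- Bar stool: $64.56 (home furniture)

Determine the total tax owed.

$22.44

First-aid kit $22.34: over-the-counter medicine → 4.5% → $1.01
Wireless router $191.53: consumer electronics → 7.75% → $14.84
Side table $50.02: home furniture, $50.00 or more → 5.75% → $2.88
Bar stool $64.56: home furniture, $50.00 or more → 5.75% → $3.71
Total tax = $1.01 + $14.84 + $2.88 + $3.71 = $22.44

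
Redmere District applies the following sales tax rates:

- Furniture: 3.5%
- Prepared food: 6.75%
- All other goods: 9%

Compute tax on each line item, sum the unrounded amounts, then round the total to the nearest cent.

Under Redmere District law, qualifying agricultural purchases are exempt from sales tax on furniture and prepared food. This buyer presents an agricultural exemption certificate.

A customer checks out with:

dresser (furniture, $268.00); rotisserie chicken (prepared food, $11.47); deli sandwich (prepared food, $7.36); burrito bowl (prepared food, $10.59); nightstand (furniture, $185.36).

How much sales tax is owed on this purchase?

$0.00

Dresser $268.00: furniture, buyer-exempt → 0% → $0.00
Rotisserie chicken $11.47: prepared food, buyer-exempt → 0% → $0.00
Deli sandwich $7.36: prepared food, buyer-exempt → 0% → $0.00
Burrito bowl $10.59: prepared food, buyer-exempt → 0% → $0.00
Nightstand $185.36: furniture, buyer-exempt → 0% → $0.00
Unrounded tax sum = $0.00 → $0.00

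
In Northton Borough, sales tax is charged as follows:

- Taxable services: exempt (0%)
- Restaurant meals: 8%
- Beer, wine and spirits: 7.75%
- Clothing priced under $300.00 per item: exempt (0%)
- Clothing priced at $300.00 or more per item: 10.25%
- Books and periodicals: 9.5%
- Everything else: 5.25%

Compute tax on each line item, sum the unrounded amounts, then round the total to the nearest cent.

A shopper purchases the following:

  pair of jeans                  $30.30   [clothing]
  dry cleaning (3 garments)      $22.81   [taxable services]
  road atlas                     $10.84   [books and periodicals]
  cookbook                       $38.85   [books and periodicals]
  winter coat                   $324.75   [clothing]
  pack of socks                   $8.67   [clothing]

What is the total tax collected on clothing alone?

$33.29

Pair of jeans $30.30: clothing, under $300.00 → 0% → $0.00
Winter coat $324.75: clothing, $300.00 or more → 10.25% → $33.286875
Pack of socks $8.67: clothing, under $300.00 → 0% → $0.00
Tax on clothing: unrounded sum = $33.286875 → $33.29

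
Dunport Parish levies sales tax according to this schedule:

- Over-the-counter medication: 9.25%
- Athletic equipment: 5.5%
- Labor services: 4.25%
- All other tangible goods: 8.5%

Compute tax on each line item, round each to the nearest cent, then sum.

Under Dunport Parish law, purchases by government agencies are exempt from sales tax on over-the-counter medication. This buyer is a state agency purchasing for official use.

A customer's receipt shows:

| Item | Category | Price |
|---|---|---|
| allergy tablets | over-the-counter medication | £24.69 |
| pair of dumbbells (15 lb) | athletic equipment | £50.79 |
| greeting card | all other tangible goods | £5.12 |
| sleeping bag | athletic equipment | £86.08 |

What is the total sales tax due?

£7.96

Allergy tablets £24.69: over-the-counter medication, buyer-exempt → 0% → £0.00
Pair of dumbbells (15 lb) £50.79: athletic equipment → 5.5% → £2.79
Greeting card £5.12: all other tangible goods → 8.5% → £0.44
Sleeping bag £86.08: athletic equipment → 5.5% → £4.73
Total tax = £2.79 + £0.44 + £4.73 = £7.96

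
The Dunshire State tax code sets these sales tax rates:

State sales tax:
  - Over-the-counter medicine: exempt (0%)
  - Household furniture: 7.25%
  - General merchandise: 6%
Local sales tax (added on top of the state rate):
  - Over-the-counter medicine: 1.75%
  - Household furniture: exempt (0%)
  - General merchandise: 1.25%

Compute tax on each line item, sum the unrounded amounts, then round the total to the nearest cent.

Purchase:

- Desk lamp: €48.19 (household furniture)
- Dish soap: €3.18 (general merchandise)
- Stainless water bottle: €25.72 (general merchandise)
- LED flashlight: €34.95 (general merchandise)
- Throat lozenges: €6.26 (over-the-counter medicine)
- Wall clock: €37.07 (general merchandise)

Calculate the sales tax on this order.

Desk lamp €48.19: household furniture → 7.25% + 0% local = 7.25% → €3.493775
Dish soap €3.18: general merchandise → 6% + 1.25% local = 7.25% → €0.23055
Stainless water bottle €25.72: general merchandise → 6% + 1.25% local = 7.25% → €1.8647
LED flashlight €34.95: general merchandise → 6% + 1.25% local = 7.25% → €2.533875
Throat lozenges €6.26: over-the-counter medicine → 0% + 1.75% local = 1.75% → €0.10955
Wall clock €37.07: general merchandise → 6% + 1.25% local = 7.25% → €2.687575
Unrounded tax sum = €10.920025 → €10.92

€10.92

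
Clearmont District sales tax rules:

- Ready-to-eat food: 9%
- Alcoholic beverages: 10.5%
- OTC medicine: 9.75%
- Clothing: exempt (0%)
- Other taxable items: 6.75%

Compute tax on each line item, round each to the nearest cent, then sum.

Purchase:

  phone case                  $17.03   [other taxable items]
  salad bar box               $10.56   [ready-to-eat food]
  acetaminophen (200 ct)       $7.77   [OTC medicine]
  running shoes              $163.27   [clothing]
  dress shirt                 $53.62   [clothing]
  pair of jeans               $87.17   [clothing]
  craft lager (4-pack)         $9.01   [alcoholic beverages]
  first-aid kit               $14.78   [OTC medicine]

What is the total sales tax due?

$5.25

Phone case $17.03: other taxable items → 6.75% → $1.15
Salad bar box $10.56: ready-to-eat food → 9% → $0.95
Acetaminophen (200 ct) $7.77: OTC medicine → 9.75% → $0.76
Running shoes $163.27: clothing → 0% → $0.00
Dress shirt $53.62: clothing → 0% → $0.00
Pair of jeans $87.17: clothing → 0% → $0.00
Craft lager (4-pack) $9.01: alcoholic beverages → 10.5% → $0.95
First-aid kit $14.78: OTC medicine → 9.75% → $1.44
Total tax = $1.15 + $0.95 + $0.76 + $0.95 + $1.44 = $5.25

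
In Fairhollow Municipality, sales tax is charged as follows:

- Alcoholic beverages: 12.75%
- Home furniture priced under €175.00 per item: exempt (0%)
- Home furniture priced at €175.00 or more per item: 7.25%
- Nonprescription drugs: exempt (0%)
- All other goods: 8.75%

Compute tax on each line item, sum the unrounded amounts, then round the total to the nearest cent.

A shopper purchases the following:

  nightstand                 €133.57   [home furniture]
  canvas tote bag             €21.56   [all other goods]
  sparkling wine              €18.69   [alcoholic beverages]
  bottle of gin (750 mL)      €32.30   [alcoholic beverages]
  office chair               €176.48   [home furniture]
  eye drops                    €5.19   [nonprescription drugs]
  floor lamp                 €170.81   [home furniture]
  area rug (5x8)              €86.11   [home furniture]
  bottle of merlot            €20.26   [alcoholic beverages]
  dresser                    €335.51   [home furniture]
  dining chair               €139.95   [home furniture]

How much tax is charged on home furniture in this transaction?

Nightstand €133.57: home furniture, under €175.00 → 0% → €0.00
Office chair €176.48: home furniture, €175.00 or more → 7.25% → €12.7948
Floor lamp €170.81: home furniture, under €175.00 → 0% → €0.00
Area rug (5x8) €86.11: home furniture, under €175.00 → 0% → €0.00
Dresser €335.51: home furniture, €175.00 or more → 7.25% → €24.324475
Dining chair €139.95: home furniture, under €175.00 → 0% → €0.00
Tax on home furniture: unrounded sum = €37.119275 → €37.12

€37.12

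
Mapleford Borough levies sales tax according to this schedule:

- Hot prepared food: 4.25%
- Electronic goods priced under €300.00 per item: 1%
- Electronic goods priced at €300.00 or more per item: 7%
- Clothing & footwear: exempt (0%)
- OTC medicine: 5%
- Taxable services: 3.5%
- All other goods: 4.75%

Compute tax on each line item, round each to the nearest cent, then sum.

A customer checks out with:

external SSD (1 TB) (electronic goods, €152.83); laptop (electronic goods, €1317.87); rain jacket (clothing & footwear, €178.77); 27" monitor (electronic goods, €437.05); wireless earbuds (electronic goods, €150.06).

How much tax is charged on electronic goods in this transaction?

External SSD (1 TB) €152.83: electronic goods, under €300.00 → 1% → €1.53
Laptop €1317.87: electronic goods, €300.00 or more → 7% → €92.25
27" monitor €437.05: electronic goods, €300.00 or more → 7% → €30.59
Wireless earbuds €150.06: electronic goods, under €300.00 → 1% → €1.50
Tax on electronic goods = €1.53 + €92.25 + €30.59 + €1.50 = €125.87

€125.87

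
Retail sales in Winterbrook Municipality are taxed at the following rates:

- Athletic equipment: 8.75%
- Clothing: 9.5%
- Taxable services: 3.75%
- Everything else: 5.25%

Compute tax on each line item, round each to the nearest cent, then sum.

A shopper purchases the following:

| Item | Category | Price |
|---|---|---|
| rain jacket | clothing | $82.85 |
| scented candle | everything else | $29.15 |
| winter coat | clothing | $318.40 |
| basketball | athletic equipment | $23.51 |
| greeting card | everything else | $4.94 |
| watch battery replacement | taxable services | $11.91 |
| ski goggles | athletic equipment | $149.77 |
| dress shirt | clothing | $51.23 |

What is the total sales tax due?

$60.39

Rain jacket $82.85: clothing → 9.5% → $7.87
Scented candle $29.15: everything else → 5.25% → $1.53
Winter coat $318.40: clothing → 9.5% → $30.25
Basketball $23.51: athletic equipment → 8.75% → $2.06
Greeting card $4.94: everything else → 5.25% → $0.26
Watch battery replacement $11.91: taxable services → 3.75% → $0.45
Ski goggles $149.77: athletic equipment → 8.75% → $13.10
Dress shirt $51.23: clothing → 9.5% → $4.87
Total tax = $7.87 + $1.53 + $30.25 + $2.06 + $0.26 + $0.45 + $13.10 + $4.87 = $60.39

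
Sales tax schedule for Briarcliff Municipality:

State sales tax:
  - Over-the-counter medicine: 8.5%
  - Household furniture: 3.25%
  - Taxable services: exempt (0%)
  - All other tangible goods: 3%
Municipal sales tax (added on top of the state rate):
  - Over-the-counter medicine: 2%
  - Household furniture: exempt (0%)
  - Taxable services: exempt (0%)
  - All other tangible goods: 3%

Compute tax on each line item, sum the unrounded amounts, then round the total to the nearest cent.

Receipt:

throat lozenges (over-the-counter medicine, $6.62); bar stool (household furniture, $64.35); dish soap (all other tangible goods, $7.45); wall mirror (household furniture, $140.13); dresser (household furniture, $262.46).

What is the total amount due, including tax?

$497.33

Throat lozenges $6.62: over-the-counter medicine → 8.5% + 2% municipal = 10.5% → $0.6951
Bar stool $64.35: household furniture → 3.25% + 0% municipal = 3.25% → $2.091375
Dish soap $7.45: all other tangible goods → 3% + 3% municipal = 6% → $0.447
Wall mirror $140.13: household furniture → 3.25% + 0% municipal = 3.25% → $4.554225
Dresser $262.46: household furniture → 3.25% + 0% municipal = 3.25% → $8.52995
Subtotal = $481.01; unrounded tax = $16.31765 → $16.32; total due = $497.33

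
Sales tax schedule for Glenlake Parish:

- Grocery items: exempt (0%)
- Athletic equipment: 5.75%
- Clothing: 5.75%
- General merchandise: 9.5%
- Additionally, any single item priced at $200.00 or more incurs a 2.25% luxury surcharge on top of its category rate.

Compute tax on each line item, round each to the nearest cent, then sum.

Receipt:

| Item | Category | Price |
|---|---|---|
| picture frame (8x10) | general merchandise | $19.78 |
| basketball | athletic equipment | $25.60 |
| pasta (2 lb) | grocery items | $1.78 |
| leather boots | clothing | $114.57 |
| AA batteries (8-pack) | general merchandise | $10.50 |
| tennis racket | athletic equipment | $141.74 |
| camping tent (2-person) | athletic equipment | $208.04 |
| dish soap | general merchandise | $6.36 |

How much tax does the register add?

Picture frame (8x10) $19.78: general merchandise → 9.5% → $1.88
Basketball $25.60: athletic equipment → 5.75% → $1.47
Pasta (2 lb) $1.78: grocery items → 0% → $0.00
Leather boots $114.57: clothing → 5.75% → $6.59
AA batteries (8-pack) $10.50: general merchandise → 9.5% → $1.00
Tennis racket $141.74: athletic equipment → 5.75% → $8.15
Camping tent (2-person) $208.04: athletic equipment → 5.75% + 2.25% surcharge = 8% → $16.64
Dish soap $6.36: general merchandise → 9.5% → $0.60
Total tax = $1.88 + $1.47 + $6.59 + $1.00 + $8.15 + $16.64 + $0.60 = $36.33

$36.33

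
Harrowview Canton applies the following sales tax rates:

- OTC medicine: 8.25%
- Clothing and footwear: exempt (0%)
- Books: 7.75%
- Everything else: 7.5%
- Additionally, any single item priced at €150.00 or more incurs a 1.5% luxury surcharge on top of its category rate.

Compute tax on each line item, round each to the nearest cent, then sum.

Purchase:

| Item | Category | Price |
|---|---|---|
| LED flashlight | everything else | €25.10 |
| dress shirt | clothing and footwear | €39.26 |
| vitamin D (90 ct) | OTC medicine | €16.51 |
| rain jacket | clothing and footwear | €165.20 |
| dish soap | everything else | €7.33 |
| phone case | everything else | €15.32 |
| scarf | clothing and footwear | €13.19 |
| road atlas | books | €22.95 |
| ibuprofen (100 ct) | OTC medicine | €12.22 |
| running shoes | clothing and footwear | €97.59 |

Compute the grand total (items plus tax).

€424.88

LED flashlight €25.10: everything else → 7.5% → €1.88
Dress shirt €39.26: clothing and footwear → 0% → €0.00
Vitamin D (90 ct) €16.51: OTC medicine → 8.25% → €1.36
Rain jacket €165.20: clothing and footwear → 0% + 1.5% surcharge = 1.5% → €2.48
Dish soap €7.33: everything else → 7.5% → €0.55
Phone case €15.32: everything else → 7.5% → €1.15
Scarf €13.19: clothing and footwear → 0% → €0.00
Road atlas €22.95: books → 7.75% → €1.78
Ibuprofen (100 ct) €12.22: OTC medicine → 8.25% → €1.01
Running shoes €97.59: clothing and footwear → 0% → €0.00
Subtotal = €414.67; tax = €10.21; total due = €424.88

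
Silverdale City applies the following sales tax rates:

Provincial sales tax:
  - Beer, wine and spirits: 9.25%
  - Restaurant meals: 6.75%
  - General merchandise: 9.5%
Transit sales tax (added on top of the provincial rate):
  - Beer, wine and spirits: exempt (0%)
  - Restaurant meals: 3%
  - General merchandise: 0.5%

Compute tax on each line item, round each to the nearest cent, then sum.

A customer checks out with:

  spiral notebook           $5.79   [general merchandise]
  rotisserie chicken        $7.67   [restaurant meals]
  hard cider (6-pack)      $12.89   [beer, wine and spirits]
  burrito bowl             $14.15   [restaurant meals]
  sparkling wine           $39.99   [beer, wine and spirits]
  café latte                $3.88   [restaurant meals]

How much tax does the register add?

Spiral notebook $5.79: general merchandise → 9.5% + 0.5% transit = 10% → $0.58
Rotisserie chicken $7.67: restaurant meals → 6.75% + 3% transit = 9.75% → $0.75
Hard cider (6-pack) $12.89: beer, wine and spirits → 9.25% + 0% transit = 9.25% → $1.19
Burrito bowl $14.15: restaurant meals → 6.75% + 3% transit = 9.75% → $1.38
Sparkling wine $39.99: beer, wine and spirits → 9.25% + 0% transit = 9.25% → $3.70
Café latte $3.88: restaurant meals → 6.75% + 3% transit = 9.75% → $0.38
Total tax = $0.58 + $0.75 + $1.19 + $1.38 + $3.70 + $0.38 = $7.98

$7.98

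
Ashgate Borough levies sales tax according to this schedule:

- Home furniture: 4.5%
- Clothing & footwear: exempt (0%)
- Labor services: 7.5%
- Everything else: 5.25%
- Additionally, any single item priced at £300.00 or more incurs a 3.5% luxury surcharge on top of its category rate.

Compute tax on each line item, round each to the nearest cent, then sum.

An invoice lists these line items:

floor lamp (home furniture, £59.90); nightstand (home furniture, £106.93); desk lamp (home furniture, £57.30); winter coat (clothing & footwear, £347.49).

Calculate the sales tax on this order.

Floor lamp £59.90: home furniture → 4.5% → £2.70
Nightstand £106.93: home furniture → 4.5% → £4.81
Desk lamp £57.30: home furniture → 4.5% → £2.58
Winter coat £347.49: clothing & footwear → 0% + 3.5% surcharge = 3.5% → £12.16
Total tax = £2.70 + £4.81 + £2.58 + £12.16 = £22.25

£22.25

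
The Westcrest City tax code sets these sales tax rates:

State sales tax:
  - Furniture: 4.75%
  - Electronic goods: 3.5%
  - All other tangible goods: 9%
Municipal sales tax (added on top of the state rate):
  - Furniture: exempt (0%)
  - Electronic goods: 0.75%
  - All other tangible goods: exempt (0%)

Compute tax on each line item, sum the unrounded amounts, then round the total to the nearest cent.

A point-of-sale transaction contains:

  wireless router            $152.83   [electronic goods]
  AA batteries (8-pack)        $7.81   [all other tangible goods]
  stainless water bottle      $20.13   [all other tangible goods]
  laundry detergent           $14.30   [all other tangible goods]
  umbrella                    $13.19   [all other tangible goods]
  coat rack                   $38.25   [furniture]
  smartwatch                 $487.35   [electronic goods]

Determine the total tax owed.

Wireless router $152.83: electronic goods → 3.5% + 0.75% municipal = 4.25% → $6.495275
AA batteries (8-pack) $7.81: all other tangible goods → 9% + 0% municipal = 9% → $0.7029
Stainless water bottle $20.13: all other tangible goods → 9% + 0% municipal = 9% → $1.8117
Laundry detergent $14.30: all other tangible goods → 9% + 0% municipal = 9% → $1.287
Umbrella $13.19: all other tangible goods → 9% + 0% municipal = 9% → $1.1871
Coat rack $38.25: furniture → 4.75% + 0% municipal = 4.75% → $1.816875
Smartwatch $487.35: electronic goods → 3.5% + 0.75% municipal = 4.25% → $20.712375
Unrounded tax sum = $34.013225 → $34.01

$34.01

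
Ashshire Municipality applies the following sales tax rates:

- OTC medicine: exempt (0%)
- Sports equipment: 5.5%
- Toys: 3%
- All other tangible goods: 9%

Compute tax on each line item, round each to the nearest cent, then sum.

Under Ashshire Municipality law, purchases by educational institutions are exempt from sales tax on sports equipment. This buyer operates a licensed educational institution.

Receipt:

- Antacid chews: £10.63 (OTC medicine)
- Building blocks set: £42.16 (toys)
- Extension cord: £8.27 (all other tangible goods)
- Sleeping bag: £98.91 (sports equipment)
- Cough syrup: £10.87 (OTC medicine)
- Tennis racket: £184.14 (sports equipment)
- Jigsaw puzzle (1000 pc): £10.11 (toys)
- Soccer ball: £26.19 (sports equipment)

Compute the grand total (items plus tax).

Antacid chews £10.63: OTC medicine → 0% → £0.00
Building blocks set £42.16: toys → 3% → £1.26
Extension cord £8.27: all other tangible goods → 9% → £0.74
Sleeping bag £98.91: sports equipment, buyer-exempt → 0% → £0.00
Cough syrup £10.87: OTC medicine → 0% → £0.00
Tennis racket £184.14: sports equipment, buyer-exempt → 0% → £0.00
Jigsaw puzzle (1000 pc) £10.11: toys → 3% → £0.30
Soccer ball £26.19: sports equipment, buyer-exempt → 0% → £0.00
Subtotal = £391.28; tax = £2.30; total due = £393.58

£393.58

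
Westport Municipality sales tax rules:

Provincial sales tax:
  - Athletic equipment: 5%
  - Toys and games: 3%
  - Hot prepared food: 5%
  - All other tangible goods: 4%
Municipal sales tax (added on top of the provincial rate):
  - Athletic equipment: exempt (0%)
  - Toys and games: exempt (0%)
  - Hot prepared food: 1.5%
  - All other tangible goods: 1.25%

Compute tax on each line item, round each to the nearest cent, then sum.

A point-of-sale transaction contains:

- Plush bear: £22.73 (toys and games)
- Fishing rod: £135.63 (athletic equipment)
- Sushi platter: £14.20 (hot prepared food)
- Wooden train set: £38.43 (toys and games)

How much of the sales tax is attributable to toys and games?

£1.83

Plush bear £22.73: toys and games → 3% + 0% municipal = 3% → £0.68
Wooden train set £38.43: toys and games → 3% + 0% municipal = 3% → £1.15
Tax on toys and games = £0.68 + £1.15 = £1.83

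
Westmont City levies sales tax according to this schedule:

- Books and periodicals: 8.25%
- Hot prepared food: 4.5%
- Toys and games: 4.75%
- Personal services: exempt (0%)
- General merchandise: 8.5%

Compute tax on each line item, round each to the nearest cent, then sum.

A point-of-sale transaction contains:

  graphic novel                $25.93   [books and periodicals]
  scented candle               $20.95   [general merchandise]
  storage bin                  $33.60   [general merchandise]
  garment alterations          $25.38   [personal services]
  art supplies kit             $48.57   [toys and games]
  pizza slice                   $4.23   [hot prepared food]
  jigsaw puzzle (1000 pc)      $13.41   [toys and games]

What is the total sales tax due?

Graphic novel $25.93: books and periodicals → 8.25% → $2.14
Scented candle $20.95: general merchandise → 8.5% → $1.78
Storage bin $33.60: general merchandise → 8.5% → $2.86
Garment alterations $25.38: personal services → 0% → $0.00
Art supplies kit $48.57: toys and games → 4.75% → $2.31
Pizza slice $4.23: hot prepared food → 4.5% → $0.19
Jigsaw puzzle (1000 pc) $13.41: toys and games → 4.75% → $0.64
Total tax = $2.14 + $1.78 + $2.86 + $2.31 + $0.19 + $0.64 = $9.92

$9.92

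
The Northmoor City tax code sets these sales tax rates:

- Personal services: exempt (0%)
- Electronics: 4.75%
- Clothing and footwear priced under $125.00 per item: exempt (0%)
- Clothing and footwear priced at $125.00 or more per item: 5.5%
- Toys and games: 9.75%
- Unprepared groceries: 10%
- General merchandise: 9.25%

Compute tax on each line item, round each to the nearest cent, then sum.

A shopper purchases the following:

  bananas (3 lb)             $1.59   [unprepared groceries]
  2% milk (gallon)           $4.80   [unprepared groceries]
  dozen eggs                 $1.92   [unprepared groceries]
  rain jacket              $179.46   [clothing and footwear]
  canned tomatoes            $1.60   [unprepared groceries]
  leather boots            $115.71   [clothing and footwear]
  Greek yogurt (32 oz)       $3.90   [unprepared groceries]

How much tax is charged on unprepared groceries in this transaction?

Bananas (3 lb) $1.59: unprepared groceries → 10% → $0.16
2% milk (gallon) $4.80: unprepared groceries → 10% → $0.48
Dozen eggs $1.92: unprepared groceries → 10% → $0.19
Canned tomatoes $1.60: unprepared groceries → 10% → $0.16
Greek yogurt (32 oz) $3.90: unprepared groceries → 10% → $0.39
Tax on unprepared groceries = $0.16 + $0.48 + $0.19 + $0.16 + $0.39 = $1.38

$1.38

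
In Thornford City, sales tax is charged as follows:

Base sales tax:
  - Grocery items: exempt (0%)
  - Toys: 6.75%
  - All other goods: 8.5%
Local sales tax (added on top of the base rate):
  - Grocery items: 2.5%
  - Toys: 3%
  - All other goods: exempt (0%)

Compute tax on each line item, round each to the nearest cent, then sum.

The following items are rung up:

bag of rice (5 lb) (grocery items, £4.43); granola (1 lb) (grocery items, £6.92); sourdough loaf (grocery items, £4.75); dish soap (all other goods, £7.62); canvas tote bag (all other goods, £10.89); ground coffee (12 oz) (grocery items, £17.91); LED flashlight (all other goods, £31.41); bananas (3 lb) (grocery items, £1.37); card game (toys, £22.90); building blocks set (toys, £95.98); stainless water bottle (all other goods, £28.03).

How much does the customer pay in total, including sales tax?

£251.31

Bag of rice (5 lb) £4.43: grocery items → 0% + 2.5% local = 2.5% → £0.11
Granola (1 lb) £6.92: grocery items → 0% + 2.5% local = 2.5% → £0.17
Sourdough loaf £4.75: grocery items → 0% + 2.5% local = 2.5% → £0.12
Dish soap £7.62: all other goods → 8.5% + 0% local = 8.5% → £0.65
Canvas tote bag £10.89: all other goods → 8.5% + 0% local = 8.5% → £0.93
Ground coffee (12 oz) £17.91: grocery items → 0% + 2.5% local = 2.5% → £0.45
LED flashlight £31.41: all other goods → 8.5% + 0% local = 8.5% → £2.67
Bananas (3 lb) £1.37: grocery items → 0% + 2.5% local = 2.5% → £0.03
Card game £22.90: toys → 6.75% + 3% local = 9.75% → £2.23
Building blocks set £95.98: toys → 6.75% + 3% local = 9.75% → £9.36
Stainless water bottle £28.03: all other goods → 8.5% + 0% local = 8.5% → £2.38
Subtotal = £232.21; tax = £19.10; total due = £251.31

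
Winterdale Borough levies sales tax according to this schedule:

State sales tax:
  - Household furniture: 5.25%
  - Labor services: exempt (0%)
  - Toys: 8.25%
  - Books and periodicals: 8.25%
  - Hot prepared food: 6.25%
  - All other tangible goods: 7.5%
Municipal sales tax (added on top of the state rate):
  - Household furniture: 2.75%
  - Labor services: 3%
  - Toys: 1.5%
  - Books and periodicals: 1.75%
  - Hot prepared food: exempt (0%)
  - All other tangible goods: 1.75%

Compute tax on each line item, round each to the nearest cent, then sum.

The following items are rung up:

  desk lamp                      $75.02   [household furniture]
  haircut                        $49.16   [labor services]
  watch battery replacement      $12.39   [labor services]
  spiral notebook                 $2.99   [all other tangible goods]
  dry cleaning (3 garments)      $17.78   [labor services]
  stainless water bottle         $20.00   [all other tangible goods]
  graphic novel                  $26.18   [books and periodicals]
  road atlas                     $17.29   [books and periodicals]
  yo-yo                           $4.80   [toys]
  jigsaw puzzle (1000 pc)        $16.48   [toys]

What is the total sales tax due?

$16.93

Desk lamp $75.02: household furniture → 5.25% + 2.75% municipal = 8% → $6.00
Haircut $49.16: labor services → 0% + 3% municipal = 3% → $1.47
Watch battery replacement $12.39: labor services → 0% + 3% municipal = 3% → $0.37
Spiral notebook $2.99: all other tangible goods → 7.5% + 1.75% municipal = 9.25% → $0.28
Dry cleaning (3 garments) $17.78: labor services → 0% + 3% municipal = 3% → $0.53
Stainless water bottle $20.00: all other tangible goods → 7.5% + 1.75% municipal = 9.25% → $1.85
Graphic novel $26.18: books and periodicals → 8.25% + 1.75% municipal = 10% → $2.62
Road atlas $17.29: books and periodicals → 8.25% + 1.75% municipal = 10% → $1.73
Yo-yo $4.80: toys → 8.25% + 1.5% municipal = 9.75% → $0.47
Jigsaw puzzle (1000 pc) $16.48: toys → 8.25% + 1.5% municipal = 9.75% → $1.61
Total tax = $6.00 + $1.47 + $0.37 + $0.28 + $0.53 + $1.85 + $2.62 + $1.73 + $0.47 + $1.61 = $16.93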